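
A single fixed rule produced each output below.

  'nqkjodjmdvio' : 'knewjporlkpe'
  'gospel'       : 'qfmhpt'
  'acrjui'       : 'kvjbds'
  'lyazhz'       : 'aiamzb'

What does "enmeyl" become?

In each case the input is transformed by: swap the front and back halves of the string, then shift every letter 1 place forward in the alphabet (wrapping around).
So "enmeyl" becomes "fzmfon".

fzmfon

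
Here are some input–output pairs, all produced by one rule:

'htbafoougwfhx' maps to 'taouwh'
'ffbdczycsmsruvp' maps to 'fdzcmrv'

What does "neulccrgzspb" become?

elcgsb

The pattern: keep every other character starting from the second (positions 2nd, 4th, 6th, ...).
So "neulccrgzspb" becomes "elcgsb".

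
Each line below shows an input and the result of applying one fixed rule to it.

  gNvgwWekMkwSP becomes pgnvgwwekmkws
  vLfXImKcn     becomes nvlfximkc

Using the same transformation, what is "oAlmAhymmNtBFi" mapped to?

Each output is the input with this applied: move the last character to the front, then convert every letter to lowercase.
"oAlmAhymmNtBFi" → "ioalmahymmntbf".

ioalmahymmntbf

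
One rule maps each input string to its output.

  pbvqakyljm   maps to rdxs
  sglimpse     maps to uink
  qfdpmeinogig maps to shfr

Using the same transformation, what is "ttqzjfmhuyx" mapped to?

vvsb

The rule is to shift every letter 2 places forward in the alphabet (wrapping around), then keep only the first 4 characters.
Starting from "ttqzjfmhuyx": after the first operation, "vvsblhojwaz"; after the second, "vvsb".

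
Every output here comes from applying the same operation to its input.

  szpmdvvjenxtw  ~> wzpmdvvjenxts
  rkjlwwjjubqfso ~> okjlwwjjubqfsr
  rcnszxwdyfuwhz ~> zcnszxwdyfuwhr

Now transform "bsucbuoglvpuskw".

The pattern: swap the first and last characters.
"bsucbuoglvpuskw" → "wsucbuoglvpuskb".

wsucbuoglvpuskb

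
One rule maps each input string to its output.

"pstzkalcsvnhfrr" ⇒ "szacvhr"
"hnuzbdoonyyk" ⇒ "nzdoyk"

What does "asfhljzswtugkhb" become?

shjstgh

The transformation: keep every other character starting from the second (positions 2nd, 4th, 6th, ...).
Applying that to "asfhljzswtugkhb" gives "shjstgh".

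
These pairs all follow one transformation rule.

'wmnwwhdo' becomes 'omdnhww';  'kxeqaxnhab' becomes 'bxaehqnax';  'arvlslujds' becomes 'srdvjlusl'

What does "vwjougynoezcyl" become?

lwyjcozuegoyn

The rule is to take characters alternately from the front and the back (1st, last, 2nd, 2nd-last, ...), then delete the first character.
On "vwjougynoezcyl": the first step gives "vlwyjcozuegoyn", and the second then gives "lwyjcozuegoyn".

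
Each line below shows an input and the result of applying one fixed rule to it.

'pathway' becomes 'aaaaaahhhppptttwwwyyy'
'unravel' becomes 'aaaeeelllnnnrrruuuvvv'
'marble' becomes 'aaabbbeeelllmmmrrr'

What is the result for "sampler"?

The transformation: repeat every character 3 times, then sort the characters into alphabetical order.
On "sampler" that produces "aaaeeelllmmmppprrrsss".

aaaeeelllmmmppprrrsss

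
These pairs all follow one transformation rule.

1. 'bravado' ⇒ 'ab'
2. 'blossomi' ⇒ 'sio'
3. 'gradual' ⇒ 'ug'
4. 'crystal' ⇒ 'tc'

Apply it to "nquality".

Each output is the input with this applied: move the first 3 characters to the end (rotate left by 3), then keep one character in every 3, starting at position 2 (positions 2nd, 5th, 8th, ...).
For "nquality", step one produces "alitynqu"; step two turns that into "lyu".

lyu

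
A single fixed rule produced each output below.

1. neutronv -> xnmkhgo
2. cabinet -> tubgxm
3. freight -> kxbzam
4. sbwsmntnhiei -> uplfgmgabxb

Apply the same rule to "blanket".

What's happening: shift every letter 7 places backward in the alphabet (wrapping around), then delete the first character.
For "blanket", step one produces "uetgdxm"; step two turns that into "etgdxm".

etgdxm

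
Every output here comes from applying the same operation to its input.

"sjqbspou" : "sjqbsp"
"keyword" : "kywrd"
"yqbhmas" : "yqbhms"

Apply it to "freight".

In each case the input is transformed by: remove every vowel.
Applying that to "freight" gives "frght".

frght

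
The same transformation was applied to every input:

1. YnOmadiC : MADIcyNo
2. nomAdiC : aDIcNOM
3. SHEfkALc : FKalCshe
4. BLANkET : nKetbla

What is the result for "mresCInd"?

The rule is to move the first 3 characters to the end (rotate left by 3), then flip the case of every letter.
So "mresCInd" becomes "SciNDMRE".

SciNDMRE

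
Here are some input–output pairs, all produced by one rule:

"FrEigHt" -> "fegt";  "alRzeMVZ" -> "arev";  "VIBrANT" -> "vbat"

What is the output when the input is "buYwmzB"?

Each output is the input with this applied: keep every other character starting from the first (positions 1st, 3rd, 5th, ...), then convert every letter to lowercase.
Applying both steps to "buYwmzB": "bYmB", then "bymb".

bymb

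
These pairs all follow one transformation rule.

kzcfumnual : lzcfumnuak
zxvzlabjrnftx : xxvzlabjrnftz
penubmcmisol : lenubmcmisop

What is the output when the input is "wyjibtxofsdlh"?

hyjibtxofsdlw

Each output is the input with this applied: swap the first and last characters.
Applying that to "wyjibtxofsdlh" gives "hyjibtxofsdlw".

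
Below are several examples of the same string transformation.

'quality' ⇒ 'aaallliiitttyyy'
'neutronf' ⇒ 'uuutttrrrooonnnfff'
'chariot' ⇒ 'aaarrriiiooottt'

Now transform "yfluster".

The transformation: delete the first 2 characters, then repeat every character 3 times.
So "yfluster" becomes "llluuusssttteeerrr".

llluuusssttteeerrr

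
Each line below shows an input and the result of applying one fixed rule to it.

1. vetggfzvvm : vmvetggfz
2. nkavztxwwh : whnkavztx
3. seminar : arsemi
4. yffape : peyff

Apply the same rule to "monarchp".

hpmonar

Rule — move the last 2 characters to the front (rotate right by 2), then delete the last character.
Applying that to "monarchp" gives "hpmonar".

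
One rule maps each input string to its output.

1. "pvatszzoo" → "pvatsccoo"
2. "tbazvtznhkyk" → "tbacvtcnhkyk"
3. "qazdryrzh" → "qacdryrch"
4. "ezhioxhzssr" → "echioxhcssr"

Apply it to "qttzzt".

The transformation: replace every "z" with "c".
Doing the same to "qttzzt": "qttcct".

qttcct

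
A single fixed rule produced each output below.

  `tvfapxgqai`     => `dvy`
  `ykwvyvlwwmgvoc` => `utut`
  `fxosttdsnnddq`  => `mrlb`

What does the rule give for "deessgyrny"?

The pattern: keep one character in every 3, starting at position 3 (positions 3rd, 6th, 9th, ...), then shift every letter 2 places backward in the alphabet (wrapping around).
So "deessgyrny" becomes "cel".
(Check on "ykwvyvlwwmgvoc": → "wvwv" → "utut" ✓)

cel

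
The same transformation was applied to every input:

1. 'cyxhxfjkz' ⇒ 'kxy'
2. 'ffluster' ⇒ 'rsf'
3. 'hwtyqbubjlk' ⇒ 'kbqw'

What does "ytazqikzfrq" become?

qzqt

The transformation: keep one character in every 3, starting at position 2 (positions 2nd, 5th, 8th, ...), then reverse the string.
"ytazqikzfrq" → "tqzq" → "qzqt".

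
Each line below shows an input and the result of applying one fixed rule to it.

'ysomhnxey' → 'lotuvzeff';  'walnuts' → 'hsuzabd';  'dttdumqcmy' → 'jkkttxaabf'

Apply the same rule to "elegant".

The transformation: sort the characters into alphabetical order, then shift every letter 7 places forward in the alphabet (wrapping around).
Starting from "elegant": after the first operation, "aeeglnt"; after the second, "hllnsua".
(Check on "dttdumqcmy": → "cddmmqttuy" → "jkkttxaabf" ✓)

hllnsua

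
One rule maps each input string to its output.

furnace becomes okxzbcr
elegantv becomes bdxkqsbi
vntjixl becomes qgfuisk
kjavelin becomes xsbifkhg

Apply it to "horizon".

ofwlkel

In each case the input is transformed by: move the first 2 characters to the end (rotate left by 2), then shift every letter 3 places backward in the alphabet (wrapping around).
Starting from "horizon": after the first operation, "rizonho"; after the second, "ofwlkel".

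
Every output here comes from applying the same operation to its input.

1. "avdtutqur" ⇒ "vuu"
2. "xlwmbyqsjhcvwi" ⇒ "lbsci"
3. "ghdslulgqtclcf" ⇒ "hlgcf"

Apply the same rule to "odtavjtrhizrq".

dvrz

In each case the input is transformed by: keep one character in every 3, starting at position 2 (positions 2nd, 5th, 8th, ...).
"odtavjtrhizrq" → "dvrz".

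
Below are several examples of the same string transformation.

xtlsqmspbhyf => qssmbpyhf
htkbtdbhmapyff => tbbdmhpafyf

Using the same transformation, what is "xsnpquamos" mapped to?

In each case the input is transformed by: delete the first 3 characters, then swap each adjacent pair of characters (1↔2, 3↔4, ...).
On "xsnpquamos": the first step gives "pquamos", and the second then gives "qpauoms".

qpauoms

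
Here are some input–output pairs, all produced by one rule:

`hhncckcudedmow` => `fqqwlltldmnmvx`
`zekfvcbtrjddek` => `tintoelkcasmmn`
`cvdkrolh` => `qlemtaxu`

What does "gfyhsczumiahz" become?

Rule — shift every letter 9 places forward in the alphabet (wrapping around), then move the last character to the front.
"gfyhsczumiahz" → "pohqblidvrjqi" → "ipohqblidvrjq".

ipohqblidvrjq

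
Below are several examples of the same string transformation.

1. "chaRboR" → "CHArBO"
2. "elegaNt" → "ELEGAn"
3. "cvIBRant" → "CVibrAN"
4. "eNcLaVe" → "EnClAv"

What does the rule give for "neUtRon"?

In each case the input is transformed by: flip the case of every letter, then delete the last character.
"neUtRon" → "NEuTrON" → "NEuTrO".

NEuTrO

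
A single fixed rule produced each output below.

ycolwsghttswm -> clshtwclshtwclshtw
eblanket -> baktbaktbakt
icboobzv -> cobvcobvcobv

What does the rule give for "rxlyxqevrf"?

xyqvfxyqvfxyqvf

Looking at the pairs, the operation is to keep every other character starting from the second (positions 2nd, 4th, 6th, ...), then write the whole string 3 times in a row.
"rxlyxqevrf" → "xyqvf" → "xyqvfxyqvfxyqvf".
(Check on "icboobzv": → "cobv" → "cobvcobvcobv" ✓)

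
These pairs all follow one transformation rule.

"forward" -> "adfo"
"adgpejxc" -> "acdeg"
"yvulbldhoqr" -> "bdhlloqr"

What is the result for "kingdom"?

dgik

The rule is to sort the characters into alphabetical order, then delete the last 3 characters.
For "kingdom", step one produces "dgikmno"; step two turns that into "dgik".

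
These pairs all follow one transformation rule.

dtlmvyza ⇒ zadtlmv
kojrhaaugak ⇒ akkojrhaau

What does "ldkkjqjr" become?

jrldkkj

Looking at the pairs, the operation is to move the last 3 characters to the front (rotate right by 3), then delete the first character.
On "ldkkjqjr": the first step gives "qjrldkkj", and the second then gives "jrldkkj".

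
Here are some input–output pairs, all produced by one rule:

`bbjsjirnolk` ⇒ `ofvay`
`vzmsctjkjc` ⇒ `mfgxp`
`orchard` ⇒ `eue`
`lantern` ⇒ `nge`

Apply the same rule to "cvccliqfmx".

Looking at the pairs, the operation is to shift every letter 13 places forward in the alphabet (wrapping around) — i.e. ROT13, then keep every other character starting from the second (positions 2nd, 4th, 6th, ...).
Applying both steps to "cvccliqfmx": "pippyvdszk", then "ipvsk".

ipvsk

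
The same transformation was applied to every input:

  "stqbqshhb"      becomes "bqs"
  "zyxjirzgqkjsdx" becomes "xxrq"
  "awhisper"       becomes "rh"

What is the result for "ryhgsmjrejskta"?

ahme

In each case the input is transformed by: move the last 3 characters to the front (rotate right by 3), then keep one character in every 3, starting at position 3 (positions 3rd, 6th, 9th, ...).
On "ryhgsmjrejskta": the first step gives "ktaryhgsmjrejs", and the second then gives "ahme".
(Check on "stqbqshhb": → "hhbstqbqs" → "bqs" ✓)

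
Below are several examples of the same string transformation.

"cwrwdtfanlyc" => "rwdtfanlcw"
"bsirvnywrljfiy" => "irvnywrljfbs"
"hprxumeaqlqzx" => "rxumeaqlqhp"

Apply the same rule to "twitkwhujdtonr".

itkwhujdtotw

What's happening: delete the last 2 characters, then move the first 2 characters to the end (rotate left by 2).
"twitkwhujdtonr" → "twitkwhujdto" → "itkwhujdtotw".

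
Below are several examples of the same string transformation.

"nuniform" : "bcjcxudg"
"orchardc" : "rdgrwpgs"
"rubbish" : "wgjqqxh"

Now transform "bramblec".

Rule — move the last character to the front, then shift every letter 11 places backward in the alphabet (wrapping around).
For "bramblec" the result is "rqgpbqat".

rqgpbqat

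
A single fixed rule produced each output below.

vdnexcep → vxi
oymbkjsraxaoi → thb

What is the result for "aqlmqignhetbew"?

uxp

Looking at the pairs, the operation is to shift every letter 7 places backward in the alphabet (wrapping around), then keep only the last 3 characters.
Applying both steps to "aqlmqignhetbew": "tjefjbzgaxmuxp", then "uxp".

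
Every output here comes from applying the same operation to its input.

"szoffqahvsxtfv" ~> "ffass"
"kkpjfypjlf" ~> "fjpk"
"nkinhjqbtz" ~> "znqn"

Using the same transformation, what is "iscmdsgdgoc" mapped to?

omgi

Looking at the pairs, the operation is to keep one character in every 3, starting at position 1 (positions 1st, 4th, 7th, ...), then swap the first and last characters.
Applying both steps to "iscmdsgdgoc": "imgo", then "omgi".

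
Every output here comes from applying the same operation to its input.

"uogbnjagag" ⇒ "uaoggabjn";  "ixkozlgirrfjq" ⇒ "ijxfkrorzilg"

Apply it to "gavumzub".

guazvmu

What's happening: delete the last character, then take characters alternately from the front and the back (1st, last, 2nd, 2nd-last, ...).
On "gavumzub": the first step gives "gavumzu", and the second then gives "guazvmu".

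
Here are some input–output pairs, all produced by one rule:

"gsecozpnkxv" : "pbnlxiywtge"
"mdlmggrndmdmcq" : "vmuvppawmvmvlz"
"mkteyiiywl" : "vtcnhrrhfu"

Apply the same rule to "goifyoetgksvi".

pxrohxncptber

The transformation: shift every letter 9 places forward in the alphabet (wrapping around).
On "goifyoetgksvi" that produces "pxrohxncptber".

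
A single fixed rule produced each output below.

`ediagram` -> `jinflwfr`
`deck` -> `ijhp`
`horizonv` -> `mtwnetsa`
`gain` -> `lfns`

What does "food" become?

Looking at the pairs, the operation is to shift every letter 5 places forward in the alphabet (wrapping around).
"food" → "ktti".

ktti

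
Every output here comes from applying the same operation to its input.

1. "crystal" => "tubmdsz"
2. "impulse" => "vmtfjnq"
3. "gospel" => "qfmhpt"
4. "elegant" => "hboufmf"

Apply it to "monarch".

bsdinpo

The pattern: shift every letter 1 place forward in the alphabet (wrapping around), then move the first 3 characters to the end (rotate left by 3).
"monarch" → "npobsdi" → "bsdinpo".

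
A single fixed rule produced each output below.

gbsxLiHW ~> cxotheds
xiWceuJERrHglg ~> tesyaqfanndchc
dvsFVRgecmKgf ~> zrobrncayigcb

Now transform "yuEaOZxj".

uqawkvtf

The transformation: shift every letter 4 places backward in the alphabet (wrapping around), then convert every letter to lowercase.
Applying both steps to "yuEaOZxj": "uqAwKVtf", then "uqawkvtf".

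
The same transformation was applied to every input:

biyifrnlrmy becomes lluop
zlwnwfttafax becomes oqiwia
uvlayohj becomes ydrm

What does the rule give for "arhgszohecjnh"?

ujckfq

Rule — keep every other character starting from the second (positions 2nd, 4th, 6th, ...), then shift every letter 3 places forward in the alphabet (wrapping around).
For "arhgszohecjnh", step one produces "rgzhcn"; step two turns that into "ujckfq".
(Check on "zlwnwfttafax": → "lnftfx" → "oqiwia" ✓)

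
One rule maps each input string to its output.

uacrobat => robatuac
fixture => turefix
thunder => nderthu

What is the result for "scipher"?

phersci

The transformation: move the first 3 characters to the end (rotate left by 3).
For "scipher" the result is "phersci".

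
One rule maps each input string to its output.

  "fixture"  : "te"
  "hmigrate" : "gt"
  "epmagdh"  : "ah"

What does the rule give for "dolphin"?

The rule is to keep one character in every 3, starting at position 1 (positions 1st, 4th, 7th, ...), then delete the first character.
"dolphin" → "dpn" → "pn".

pn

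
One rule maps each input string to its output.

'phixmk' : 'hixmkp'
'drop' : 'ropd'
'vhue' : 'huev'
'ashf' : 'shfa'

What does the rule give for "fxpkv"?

Looking at the pairs, the operation is to move the first character to the end.
For "fxpkv" the result is "xpkvf".

xpkvf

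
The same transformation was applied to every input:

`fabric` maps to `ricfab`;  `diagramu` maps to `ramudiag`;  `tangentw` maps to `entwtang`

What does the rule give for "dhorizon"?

The transformation: swap the front and back halves of the string.
Applying that to "dhorizon" gives "izondhor".

izondhor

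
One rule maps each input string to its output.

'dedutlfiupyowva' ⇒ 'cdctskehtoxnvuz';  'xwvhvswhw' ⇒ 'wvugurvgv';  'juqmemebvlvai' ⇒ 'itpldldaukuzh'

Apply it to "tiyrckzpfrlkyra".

Rule — shift every letter 1 place backward in the alphabet (wrapping around).
For "tiyrckzpfrlkyra" the result is "shxqbjyoeqkjxqz".

shxqbjyoeqkjxqz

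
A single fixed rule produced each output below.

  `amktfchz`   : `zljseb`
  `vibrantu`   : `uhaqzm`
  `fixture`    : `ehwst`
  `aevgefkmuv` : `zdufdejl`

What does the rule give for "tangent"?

szmfd

What's happening: delete the last 2 characters, then shift every letter 1 place backward in the alphabet (wrapping around).
Starting from "tangent": after the first operation, "tange"; after the second, "szmfd".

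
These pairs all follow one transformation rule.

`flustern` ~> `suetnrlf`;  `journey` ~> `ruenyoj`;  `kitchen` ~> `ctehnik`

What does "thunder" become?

nuedrht

The transformation: swap each adjacent pair of characters (1↔2, 3↔4, ...), then move the first 2 characters to the end (rotate left by 2).
Starting from "thunder": after the first operation, "htnuedr"; after the second, "nuedrht".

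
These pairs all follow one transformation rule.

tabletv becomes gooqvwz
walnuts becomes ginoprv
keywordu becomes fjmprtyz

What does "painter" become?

dikmovz

The pattern: shift every letter 5 places backward in the alphabet (wrapping around), then sort the characters into alphabetical order.
Applying both steps to "painter": "kvdiozm", then "dikmovz".
(Check on "tabletv": → "ovwgzoq" → "gooqvwz" ✓)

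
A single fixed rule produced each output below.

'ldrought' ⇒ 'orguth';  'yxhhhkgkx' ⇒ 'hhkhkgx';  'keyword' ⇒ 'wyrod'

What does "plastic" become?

The pattern: delete the first 2 characters, then swap each adjacent pair of characters (1↔2, 3↔4, ...).
For "plastic", step one produces "astic"; step two turns that into "saitc".
(Check on "keyword": → "yword" → "wyrod" ✓)

saitc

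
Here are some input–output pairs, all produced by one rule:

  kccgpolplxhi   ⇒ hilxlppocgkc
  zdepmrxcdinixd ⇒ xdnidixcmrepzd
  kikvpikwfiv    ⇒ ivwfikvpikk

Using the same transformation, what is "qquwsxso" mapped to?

sosxuwqq

The pattern: reverse the string, then swap each adjacent pair of characters (1↔2, 3↔4, ...).
"qquwsxso" → "osxswuqq" → "sosxuwqq".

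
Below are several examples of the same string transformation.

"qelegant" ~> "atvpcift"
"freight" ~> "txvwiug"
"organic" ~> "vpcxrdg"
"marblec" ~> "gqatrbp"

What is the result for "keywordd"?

nldgsszt

What's happening: move the first 2 characters to the end (rotate left by 2), then shift every letter 11 places backward in the alphabet (wrapping around).
On "keywordd": the first step gives "yworddke", and the second then gives "nldgsszt".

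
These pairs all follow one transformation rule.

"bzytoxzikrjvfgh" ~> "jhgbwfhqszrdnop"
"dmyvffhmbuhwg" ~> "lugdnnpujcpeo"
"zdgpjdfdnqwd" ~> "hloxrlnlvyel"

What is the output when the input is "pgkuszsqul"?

xoscahayct

Rule — shift every letter 8 places forward in the alphabet (wrapping around).
So "pgkuszsqul" becomes "xoscahayct".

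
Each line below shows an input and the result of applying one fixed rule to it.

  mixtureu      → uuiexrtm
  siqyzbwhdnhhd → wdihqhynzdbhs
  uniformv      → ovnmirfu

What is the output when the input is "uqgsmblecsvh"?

lhqvgsscmebu

The pattern: take characters alternately from the front and the back (1st, last, 2nd, 2nd-last, ...), then swap the first and last characters.
For "uqgsmblecsvh", step one produces "uhqvgsscmebl"; step two turns that into "lhqvgsscmebu".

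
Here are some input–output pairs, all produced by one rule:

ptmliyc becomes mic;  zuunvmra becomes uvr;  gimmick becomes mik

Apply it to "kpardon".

The rule is to delete the first 2 characters, then keep every other character starting from the first (positions 1st, 3rd, 5th, ...).
Applying both steps to "kpardon": "ardon", then "adn".

adn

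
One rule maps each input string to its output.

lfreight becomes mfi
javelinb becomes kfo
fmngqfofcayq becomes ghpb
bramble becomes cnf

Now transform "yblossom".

zpp

The pattern: shift every letter 1 place forward in the alphabet (wrapping around), then keep one character in every 3, starting at position 1 (positions 1st, 4th, 7th, ...).
On "yblossom": the first step gives "zcmpttpn", and the second then gives "zpp".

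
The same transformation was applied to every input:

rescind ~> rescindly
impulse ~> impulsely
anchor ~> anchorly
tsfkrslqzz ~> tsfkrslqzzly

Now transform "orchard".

orchardly

Each output is the input with this applied: append "ly".
So "orchard" becomes "orchardly".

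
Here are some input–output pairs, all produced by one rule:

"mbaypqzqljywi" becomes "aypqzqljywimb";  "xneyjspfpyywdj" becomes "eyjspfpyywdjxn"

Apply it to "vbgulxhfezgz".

What's happening: move the first 2 characters to the end (rotate left by 2).
On "vbgulxhfezgz" that produces "gulxhfezgzvb".

gulxhfezgzvb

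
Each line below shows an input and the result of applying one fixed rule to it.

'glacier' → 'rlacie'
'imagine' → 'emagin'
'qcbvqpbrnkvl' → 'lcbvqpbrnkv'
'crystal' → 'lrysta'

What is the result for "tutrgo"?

outrg

Rule — delete the first character, then move the last character to the front.
So "tutrgo" becomes "outrg".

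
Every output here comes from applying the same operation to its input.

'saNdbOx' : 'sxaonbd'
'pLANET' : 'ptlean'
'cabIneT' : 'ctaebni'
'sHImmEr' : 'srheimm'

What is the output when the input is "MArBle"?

mealrb

Rule — take characters alternately from the front and the back (1st, last, 2nd, 2nd-last, ...), then convert every letter to lowercase.
For "MArBle", step one produces "MeAlrB"; step two turns that into "mealrb".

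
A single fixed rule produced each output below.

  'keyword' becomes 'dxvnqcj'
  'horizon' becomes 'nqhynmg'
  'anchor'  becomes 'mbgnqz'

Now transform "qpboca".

oanbzp

The rule is to shift every letter 1 place backward in the alphabet (wrapping around), then move the first character to the end.
Starting from "qpboca": after the first operation, "poanbz"; after the second, "oanbzp".
(Check on "horizon": → "gnqhynm" → "nqhynmg" ✓)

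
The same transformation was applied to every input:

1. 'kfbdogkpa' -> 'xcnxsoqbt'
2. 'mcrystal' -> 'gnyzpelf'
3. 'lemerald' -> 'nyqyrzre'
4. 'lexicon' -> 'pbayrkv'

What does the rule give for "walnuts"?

In each case the input is transformed by: shift every letter 13 places forward in the alphabet (wrapping around) — i.e. ROT13, then move the last 3 characters to the front (rotate right by 3).
On "walnuts": the first step gives "jnyahgf", and the second then gives "hgfjnya".

hgfjnya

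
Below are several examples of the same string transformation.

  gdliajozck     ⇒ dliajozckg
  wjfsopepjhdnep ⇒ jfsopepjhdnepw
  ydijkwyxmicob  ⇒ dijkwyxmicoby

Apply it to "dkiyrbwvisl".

kiyrbwvisld

The rule is to move the first character to the end.
"dkiyrbwvisl" → "kiyrbwvisld".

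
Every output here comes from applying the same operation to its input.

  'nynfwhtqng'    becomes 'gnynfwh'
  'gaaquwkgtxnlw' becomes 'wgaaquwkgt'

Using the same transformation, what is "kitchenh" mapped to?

hkitc

The transformation: move the last character to the front, then delete the last 3 characters.
"kitchenh" → "hkitchen" → "hkitc".
(Check on "nynfwhtqng": → "gnynfwhtqn" → "gnynfwh" ✓)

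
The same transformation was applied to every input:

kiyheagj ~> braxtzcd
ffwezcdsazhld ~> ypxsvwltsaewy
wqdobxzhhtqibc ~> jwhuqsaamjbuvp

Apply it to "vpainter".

itbgmxko

Each output is the input with this applied: move the first character to the end, then shift every letter 7 places backward in the alphabet (wrapping around).
Working it through for "vpainter": intermediate "painterv", final "itbgmxko".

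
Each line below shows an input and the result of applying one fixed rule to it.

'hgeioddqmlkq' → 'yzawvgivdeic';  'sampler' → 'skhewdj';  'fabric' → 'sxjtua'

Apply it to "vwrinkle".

Each output is the input with this applied: swap each adjacent pair of characters (1↔2, 3↔4, ...), then shift every letter 8 places backward in the alphabet (wrapping around).
"vwrinkle" → "onajcfwd".

onajcfwd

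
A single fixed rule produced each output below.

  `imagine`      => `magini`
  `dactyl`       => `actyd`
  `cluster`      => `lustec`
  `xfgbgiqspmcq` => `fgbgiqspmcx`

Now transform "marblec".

arblem

In each case the input is transformed by: delete the last character, then move the first character to the end.
Working it through for "marblec": intermediate "marble", final "arblem".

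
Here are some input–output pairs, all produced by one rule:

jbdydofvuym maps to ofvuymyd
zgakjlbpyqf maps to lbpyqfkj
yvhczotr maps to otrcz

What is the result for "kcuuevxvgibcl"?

Each output is the input with this applied: delete the first 3 characters, then move the first 2 characters to the end (rotate left by 2).
Working it through for "kcuuevxvgibcl": intermediate "uevxvgibcl", final "vxvgibclue".
(Check on "zgakjlbpyqf": → "kjlbpyqf" → "lbpyqfkj" ✓)

vxvgibclue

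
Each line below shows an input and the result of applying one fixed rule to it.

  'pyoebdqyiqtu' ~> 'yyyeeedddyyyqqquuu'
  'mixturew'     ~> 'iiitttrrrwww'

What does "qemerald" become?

eeeeeeaaaddd

The rule is to keep every other character starting from the second (positions 2nd, 4th, 6th, ...), then repeat every character 3 times.
On "qemerald": the first step gives "eead", and the second then gives "eeeeeeaaaddd".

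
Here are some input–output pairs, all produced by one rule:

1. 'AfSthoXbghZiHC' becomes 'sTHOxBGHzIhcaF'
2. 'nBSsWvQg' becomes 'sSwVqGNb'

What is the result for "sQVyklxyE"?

vYKLXYeSq

The transformation: move the first 2 characters to the end (rotate left by 2), then flip the case of every letter.
Starting from "sQVyklxyE": after the first operation, "VyklxyEsQ"; after the second, "vYKLXYeSq".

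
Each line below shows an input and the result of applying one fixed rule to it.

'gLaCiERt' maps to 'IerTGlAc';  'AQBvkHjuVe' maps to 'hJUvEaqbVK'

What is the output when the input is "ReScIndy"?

iNDYrEsC

In each case the input is transformed by: flip the case of every letter, then swap the front and back halves of the string.
Applying that to "ReScIndy" gives "iNDYrEsC".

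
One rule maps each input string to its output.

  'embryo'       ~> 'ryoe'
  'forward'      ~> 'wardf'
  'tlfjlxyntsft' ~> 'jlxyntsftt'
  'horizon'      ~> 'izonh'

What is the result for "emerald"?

Rule — move the first character to the end, then delete the first 2 characters.
Applying both steps to "emerald": "meralde", then "ralde".

ralde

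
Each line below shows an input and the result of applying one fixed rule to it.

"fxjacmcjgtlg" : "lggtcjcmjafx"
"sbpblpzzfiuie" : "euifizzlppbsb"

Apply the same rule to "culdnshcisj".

jishcnsldcu

Each output is the input with this applied: swap each adjacent pair of characters (1↔2, 3↔4, ...), then reverse the string.
"culdnshcisj" → "jishcnsldcu".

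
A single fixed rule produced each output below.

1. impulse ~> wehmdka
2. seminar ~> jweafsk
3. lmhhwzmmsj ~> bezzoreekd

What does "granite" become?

The transformation: shift every letter 8 places backward in the alphabet (wrapping around), then swap the first and last characters.
Applying both steps to "granite": "yjsfalw", then "wjsfaly".
(Check on "lmhhwzmmsj": → "dezzoreekb" → "bezzoreekd" ✓)

wjsfaly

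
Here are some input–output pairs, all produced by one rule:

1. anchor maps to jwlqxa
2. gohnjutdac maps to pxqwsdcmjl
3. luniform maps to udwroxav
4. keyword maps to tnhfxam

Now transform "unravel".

Looking at the pairs, the operation is to shift every letter 9 places forward in the alphabet (wrapping around).
For "unravel" the result is "dwajenu".

dwajenu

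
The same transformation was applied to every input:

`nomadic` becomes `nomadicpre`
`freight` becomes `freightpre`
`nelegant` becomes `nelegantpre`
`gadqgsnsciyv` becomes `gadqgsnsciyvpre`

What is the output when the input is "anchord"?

anchordpre

The pattern: append "pre".
Doing the same to "anchord": "anchordpre".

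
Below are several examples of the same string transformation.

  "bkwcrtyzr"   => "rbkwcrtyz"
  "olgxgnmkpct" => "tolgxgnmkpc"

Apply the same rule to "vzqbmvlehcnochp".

The rule is to move the last character to the front.
So "vzqbmvlehcnochp" becomes "pvzqbmvlehcnoch".

pvzqbmvlehcnoch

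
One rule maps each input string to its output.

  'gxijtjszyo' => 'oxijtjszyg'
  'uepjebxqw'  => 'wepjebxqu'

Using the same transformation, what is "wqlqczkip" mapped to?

pqlqczkiw

Rule — swap the first and last characters.
Doing the same to "wqlqczkip": "pqlqczkiw".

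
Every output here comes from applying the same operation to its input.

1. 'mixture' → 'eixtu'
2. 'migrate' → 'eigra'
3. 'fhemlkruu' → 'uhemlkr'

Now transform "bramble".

In each case the input is transformed by: swap the first and last characters, then delete the last 2 characters.
Doing the same to "bramble": "eramb".

eramb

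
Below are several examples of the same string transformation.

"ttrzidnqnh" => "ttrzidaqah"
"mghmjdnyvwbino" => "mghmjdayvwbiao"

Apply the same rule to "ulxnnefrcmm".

The transformation: replace every "n" with "a".
So "ulxnnefrcmm" becomes "ulxaaefrcmm".

ulxaaefrcmm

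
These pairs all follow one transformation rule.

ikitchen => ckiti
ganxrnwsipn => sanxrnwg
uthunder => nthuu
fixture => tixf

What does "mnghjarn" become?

Each output is the input with this applied: delete the last 3 characters, then swap the first and last characters.
"mnghjarn" → "jnghm".
(Check on "uthunder": → "uthun" → "nthuu" ✓)

jnghm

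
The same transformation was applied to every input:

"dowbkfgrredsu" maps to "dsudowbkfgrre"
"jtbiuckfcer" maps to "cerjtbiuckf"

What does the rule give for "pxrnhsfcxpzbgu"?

The pattern: move the last 3 characters to the front (rotate right by 3).
"pxrnhsfcxpzbgu" → "bgupxrnhsfcxpz".

bgupxrnhsfcxpz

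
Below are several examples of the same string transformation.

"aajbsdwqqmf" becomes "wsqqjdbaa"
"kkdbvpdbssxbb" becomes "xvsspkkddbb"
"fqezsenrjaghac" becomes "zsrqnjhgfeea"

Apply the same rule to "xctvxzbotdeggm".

In each case the input is transformed by: delete the last 2 characters, then sort the characters into reverse alphabetical order.
For "xctvxzbotdeggm" the result is "zxxvttogedcb".
(Check on "aajbsdwqqmf": → "aajbsdwqq" → "wsqqjdbaa" ✓)

zxxvttogedcb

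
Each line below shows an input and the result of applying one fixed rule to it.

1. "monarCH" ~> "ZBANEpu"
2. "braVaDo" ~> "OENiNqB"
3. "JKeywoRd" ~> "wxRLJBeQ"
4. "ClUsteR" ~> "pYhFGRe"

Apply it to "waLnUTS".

JNyAhgf

The rule is to flip the case of every letter, then shift every letter 13 places forward in the alphabet (wrapping around) — i.e. ROT13.
"waLnUTS" → "WAlNuts" → "JNyAhgf".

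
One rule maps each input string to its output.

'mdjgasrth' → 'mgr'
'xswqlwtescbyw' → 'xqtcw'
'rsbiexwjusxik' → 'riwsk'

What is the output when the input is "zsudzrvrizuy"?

In each case the input is transformed by: keep one character in every 3, starting at position 1 (positions 1st, 4th, 7th, ...).
So "zsudzrvrizuy" becomes "zdvz".

zdvz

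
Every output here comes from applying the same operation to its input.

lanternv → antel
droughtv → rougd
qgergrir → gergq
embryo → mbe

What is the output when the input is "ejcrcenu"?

The rule is to delete the last 3 characters, then move the first character to the end.
For "ejcrcenu" the result is "jcrce".

jcrce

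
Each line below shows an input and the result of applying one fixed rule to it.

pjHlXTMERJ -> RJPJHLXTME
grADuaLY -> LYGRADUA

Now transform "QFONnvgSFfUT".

UTQFONNVGSFF

In each case the input is transformed by: move the last 2 characters to the front (rotate right by 2), then convert every letter to uppercase.
Working it through for "QFONnvgSFfUT": intermediate "UTQFONnvgSFf", final "UTQFONNVGSFF".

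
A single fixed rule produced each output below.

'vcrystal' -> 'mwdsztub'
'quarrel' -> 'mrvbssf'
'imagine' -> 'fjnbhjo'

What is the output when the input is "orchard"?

epsdibs

Each output is the input with this applied: shift every letter 1 place forward in the alphabet (wrapping around), then move the last character to the front.
"orchard" → "psdibse" → "epsdibs".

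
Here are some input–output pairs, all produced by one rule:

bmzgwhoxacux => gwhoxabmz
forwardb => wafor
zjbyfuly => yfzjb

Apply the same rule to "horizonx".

Looking at the pairs, the operation is to delete the last 3 characters, then move the first 3 characters to the end (rotate left by 3).
"horizonx" → "izhor".

izhor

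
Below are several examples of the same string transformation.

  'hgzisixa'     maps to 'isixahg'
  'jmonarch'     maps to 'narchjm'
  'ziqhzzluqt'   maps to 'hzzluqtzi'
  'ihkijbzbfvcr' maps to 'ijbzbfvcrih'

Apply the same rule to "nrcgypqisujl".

What's happening: move the first 3 characters to the end (rotate left by 3), then delete the last character.
"nrcgypqisujl" → "gypqisujlnrc" → "gypqisujlnr".

gypqisujlnr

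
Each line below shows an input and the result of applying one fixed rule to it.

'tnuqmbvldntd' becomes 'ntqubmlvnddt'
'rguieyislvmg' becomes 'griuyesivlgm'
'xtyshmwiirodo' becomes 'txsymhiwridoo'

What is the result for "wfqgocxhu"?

fwgqcohxu

The rule is to swap each adjacent pair of characters (1↔2, 3↔4, ...).
Doing the same to "wfqgocxhu": "fwgqcohxu".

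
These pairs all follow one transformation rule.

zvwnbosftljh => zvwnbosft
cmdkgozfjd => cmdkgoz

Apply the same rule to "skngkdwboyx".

The transformation: delete the last 3 characters.
"skngkdwboyx" → "skngkdwb".

skngkdwb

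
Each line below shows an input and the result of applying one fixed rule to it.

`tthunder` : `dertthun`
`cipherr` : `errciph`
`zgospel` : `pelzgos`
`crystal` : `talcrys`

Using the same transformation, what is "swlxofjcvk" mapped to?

In each case the input is transformed by: move the last 3 characters to the front (rotate right by 3).
On "swlxofjcvk" that produces "cvkswlxofj".

cvkswlxofj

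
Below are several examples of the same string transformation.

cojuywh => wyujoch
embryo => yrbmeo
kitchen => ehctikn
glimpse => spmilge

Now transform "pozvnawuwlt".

lwuwanvzopt

Looking at the pairs, the operation is to move the last character to the front, then reverse the string.
On "pozvnawuwlt" that produces "lwuwanvzopt".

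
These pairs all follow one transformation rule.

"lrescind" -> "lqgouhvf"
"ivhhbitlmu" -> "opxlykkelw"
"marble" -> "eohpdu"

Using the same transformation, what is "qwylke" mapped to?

Rule — move the last 3 characters to the front (rotate right by 3), then shift every letter 3 places forward in the alphabet (wrapping around).
Applying both steps to "qwylke": "lkeqwy", then "onhtzb".

onhtzb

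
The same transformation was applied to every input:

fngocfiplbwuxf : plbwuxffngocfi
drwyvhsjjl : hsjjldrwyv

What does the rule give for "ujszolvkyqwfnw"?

Looking at the pairs, the operation is to swap the front and back halves of the string.
So "ujszolvkyqwfnw" becomes "kyqwfnwujszolv".

kyqwfnwujszolv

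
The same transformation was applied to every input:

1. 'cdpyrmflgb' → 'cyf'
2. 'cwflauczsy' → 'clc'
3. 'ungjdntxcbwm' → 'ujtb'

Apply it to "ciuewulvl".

cel

Looking at the pairs, the operation is to delete the last 2 characters, then keep one character in every 3, starting at position 1 (positions 1st, 4th, 7th, ...).
Working it through for "ciuewulvl": intermediate "ciuewul", final "cel".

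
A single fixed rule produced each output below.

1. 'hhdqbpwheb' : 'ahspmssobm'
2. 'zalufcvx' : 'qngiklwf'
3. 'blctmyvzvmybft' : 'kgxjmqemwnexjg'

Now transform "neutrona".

czylypfe

What's happening: swap the front and back halves of the string, then shift every letter 11 places forward in the alphabet (wrapping around).
On "neutrona": the first step gives "ronaneut", and the second then gives "czylypfe".
(Check on "zalufcvx": → "fcvxzalu" → "qngiklwf" ✓)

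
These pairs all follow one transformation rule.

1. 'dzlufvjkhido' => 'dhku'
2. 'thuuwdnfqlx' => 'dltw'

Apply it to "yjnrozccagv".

The rule is to sort the characters into alphabetical order, then keep one character in every 3, starting at position 1 (positions 1st, 4th, 7th, ...).
"yjnrozccagv" → "accgjnorvyz" → "agoy".
(Check on "dzlufvjkhido": → "ddfhijklouvz" → "dhku" ✓)

agoy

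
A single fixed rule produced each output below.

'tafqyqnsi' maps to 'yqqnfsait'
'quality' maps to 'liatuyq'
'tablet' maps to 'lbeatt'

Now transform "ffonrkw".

The rule is to take characters alternately from the front and the back (1st, last, 2nd, 2nd-last, ...), then reverse the string.
"ffonrkw" → "fwfkorn" → "nrokfwf".

nrokfwf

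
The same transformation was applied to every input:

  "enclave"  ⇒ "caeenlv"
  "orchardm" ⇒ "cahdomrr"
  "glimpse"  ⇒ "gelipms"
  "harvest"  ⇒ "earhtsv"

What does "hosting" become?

The transformation: sort the characters into alphabetical order, then swap each adjacent pair of characters (1↔2, 3↔4, ...).
Applying both steps to "hosting": "ghinost", then "hgnisot".

hgnisot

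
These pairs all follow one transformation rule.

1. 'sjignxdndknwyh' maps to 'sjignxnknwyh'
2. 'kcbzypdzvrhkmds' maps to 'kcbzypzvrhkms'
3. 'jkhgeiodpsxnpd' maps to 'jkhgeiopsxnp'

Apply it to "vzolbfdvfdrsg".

vzolbfvfrsg

Rule — remove every "d".
On "vzolbfdvfdrsg" that produces "vzolbfvfrsg".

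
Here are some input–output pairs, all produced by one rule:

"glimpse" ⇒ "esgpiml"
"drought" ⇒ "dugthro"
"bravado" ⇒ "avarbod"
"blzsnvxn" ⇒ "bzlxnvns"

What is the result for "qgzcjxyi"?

czgyixjq

Rule — sort the characters into alphabetical order, then take characters alternately from the front and the back (1st, last, 2nd, 2nd-last, ...).
So "qgzcjxyi" becomes "czgyixjq".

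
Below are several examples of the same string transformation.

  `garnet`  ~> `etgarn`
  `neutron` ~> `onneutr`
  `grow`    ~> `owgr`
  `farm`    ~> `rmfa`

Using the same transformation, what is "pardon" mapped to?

The rule is to move the last 2 characters to the front (rotate right by 2).
So "pardon" becomes "onpard".

onpard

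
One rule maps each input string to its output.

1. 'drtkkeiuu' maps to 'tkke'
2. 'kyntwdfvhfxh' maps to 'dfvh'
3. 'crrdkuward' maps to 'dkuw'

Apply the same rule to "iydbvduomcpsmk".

omcp

The transformation: delete the last 3 characters, then keep only the last 4 characters.
For "iydbvduomcpsmk", step one produces "iydbvduomcp"; step two turns that into "omcp".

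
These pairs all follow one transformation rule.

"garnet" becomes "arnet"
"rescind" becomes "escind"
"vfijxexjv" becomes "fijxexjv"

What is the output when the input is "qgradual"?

gradual

What's happening: delete the first character.
"qgradual" → "gradual".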